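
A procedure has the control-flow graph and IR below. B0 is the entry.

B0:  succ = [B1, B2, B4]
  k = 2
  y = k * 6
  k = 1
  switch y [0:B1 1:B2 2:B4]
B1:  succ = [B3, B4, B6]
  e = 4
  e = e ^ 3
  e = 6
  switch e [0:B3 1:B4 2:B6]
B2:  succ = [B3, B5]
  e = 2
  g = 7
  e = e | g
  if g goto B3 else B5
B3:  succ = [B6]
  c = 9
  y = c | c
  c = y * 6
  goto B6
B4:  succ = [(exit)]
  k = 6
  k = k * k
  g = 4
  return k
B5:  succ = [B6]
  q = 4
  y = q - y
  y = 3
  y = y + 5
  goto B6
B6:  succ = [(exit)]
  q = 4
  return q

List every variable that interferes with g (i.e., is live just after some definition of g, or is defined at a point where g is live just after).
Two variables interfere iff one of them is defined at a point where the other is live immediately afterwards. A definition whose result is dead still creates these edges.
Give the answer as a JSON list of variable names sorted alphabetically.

Answer: ["e", "k", "y"]

Derivation:
Per-block:
  B0: def={k,y} ue=∅
  B1: def={e} ue=∅
  B2: def={e,g} ue=∅
  B3: def={c,y} ue=∅
  B4: def={g,k} ue=∅
  B5: def={q,y} ue={y}
  B6: def={q} ue=∅

Live sets:
  live B0: ∅→{y}
  live B1: ∅→∅
  live B2: {y}→{y}
  live B3: ∅→∅
  live B4: ∅→∅
  live B5: {y}→∅
  live B6: ∅→∅

Interfere edges:
  c↔∅
  e↔{g,y}
  g↔{e,k,y}
  k↔{g,y}
  q↔{y}
  y↔{e,g,k,q}

N(g) = ["e", "k", "y"]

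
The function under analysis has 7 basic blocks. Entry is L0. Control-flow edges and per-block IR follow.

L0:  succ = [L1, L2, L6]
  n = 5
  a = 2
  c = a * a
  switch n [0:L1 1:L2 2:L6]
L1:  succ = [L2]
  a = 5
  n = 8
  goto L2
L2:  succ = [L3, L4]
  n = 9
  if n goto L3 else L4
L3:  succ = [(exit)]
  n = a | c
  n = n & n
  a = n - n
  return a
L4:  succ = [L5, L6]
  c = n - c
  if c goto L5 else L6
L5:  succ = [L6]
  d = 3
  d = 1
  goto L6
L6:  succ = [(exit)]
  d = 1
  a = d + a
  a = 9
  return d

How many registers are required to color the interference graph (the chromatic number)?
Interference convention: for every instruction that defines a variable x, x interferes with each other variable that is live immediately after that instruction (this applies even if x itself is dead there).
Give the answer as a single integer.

Answer: 3

Working:
def/use:
  L0: def={a,c,n} ue=∅
  L1: def={a,n} ue=∅
  L2: def={n} ue=∅
  L3: def={a,n} ue={a,c}
  L4: def={c} ue={c,n}
  L5: def={d} ue=∅
  L6: def={a,d} ue={a}

Backward fixpoint:
  live L0: ∅→{a,c}
  live L1: {c}→{a,c}
  live L2: {a,c}→{a,c,n}
  live L3: {a,c}→∅
  live L4: {a,c,n}→{a}
  live L5: {a}→{a}
  live L6: {a}→∅

Interfere edges:
  a↔{c,d,n}
  c↔{a,n}
  d↔{a}
  n↔{a,c}

Chromatic number:
  lower bound: {a,c,n} mutually conflict ⇒ χ ≥ 3
  3-colouring: r0={a}  r1={c,d}  r2={n}
  χ = 3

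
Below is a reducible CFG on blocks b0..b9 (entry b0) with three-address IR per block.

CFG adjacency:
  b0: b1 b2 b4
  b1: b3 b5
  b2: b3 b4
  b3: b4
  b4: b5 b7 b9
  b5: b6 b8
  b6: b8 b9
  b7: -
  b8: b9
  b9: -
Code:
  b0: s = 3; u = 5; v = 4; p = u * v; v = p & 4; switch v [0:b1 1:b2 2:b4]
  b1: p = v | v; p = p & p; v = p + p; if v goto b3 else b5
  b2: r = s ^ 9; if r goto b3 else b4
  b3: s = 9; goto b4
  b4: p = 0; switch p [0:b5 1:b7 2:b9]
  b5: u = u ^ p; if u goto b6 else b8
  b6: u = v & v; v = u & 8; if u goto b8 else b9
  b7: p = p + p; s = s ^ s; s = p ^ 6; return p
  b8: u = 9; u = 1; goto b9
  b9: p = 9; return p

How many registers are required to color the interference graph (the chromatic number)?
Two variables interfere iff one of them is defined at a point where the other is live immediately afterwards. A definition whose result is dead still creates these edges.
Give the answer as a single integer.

def/use:
  b0: {p,s,u,v} / ∅
  b1: {p,v} / {v}
  b2: {r} / {s}
  b3: {s} / ∅
  b4: {p} / ∅
  b5: {u} / {p,u}
  b6: {u,v} / {v}
  b7: {p,s} / {p,s}
  b8: {u} / ∅
  b9: {p} / ∅

Live sets:
  live b0: ∅→{s,u,v}
  live b1: {u,v}→{p,u,v}
  live b2: {s,u,v}→{s,u,v}
  live b3: {u,v}→{s,u,v}
  live b4: {s,u,v}→{p,s,u,v}
  live b5: {p,u,v}→{v}
  live b6: {v}→∅
  live b7: {p,s}→∅
  live b8: ∅→∅
  live b9: ∅→∅

Interfere edges:
  p↔{s,u,v}
  r↔{s,u,v}
  s↔{p,r,u,v}
  u↔{p,r,s,v}
  v↔{p,r,s,u}

Chromatic number:
  {p,s,u,v} pairwise interfere (4-clique) ⇒ χ ≥ 4
  assign p→R3 r→R3 s→R0 u→R1 v→R2 — no edge inside a register ⇒ χ ≤ 4
  χ = 4

Answer: 4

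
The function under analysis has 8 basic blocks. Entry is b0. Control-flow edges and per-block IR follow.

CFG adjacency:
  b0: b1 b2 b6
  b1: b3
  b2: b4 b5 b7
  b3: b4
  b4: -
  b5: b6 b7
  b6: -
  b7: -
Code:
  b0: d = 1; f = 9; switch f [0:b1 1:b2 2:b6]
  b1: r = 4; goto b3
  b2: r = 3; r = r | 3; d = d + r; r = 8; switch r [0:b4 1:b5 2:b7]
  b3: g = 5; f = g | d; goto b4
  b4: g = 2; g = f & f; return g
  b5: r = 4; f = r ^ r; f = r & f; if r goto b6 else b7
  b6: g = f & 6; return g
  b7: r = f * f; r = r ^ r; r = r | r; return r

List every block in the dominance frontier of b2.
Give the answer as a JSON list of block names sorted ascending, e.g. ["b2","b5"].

Answer: ["b4", "b6"]

Derivation:
idom tree: b1←b0 b2←b0 b3←b1 b4←b0 b5←b2 b6←b0 b7←b2
Join-block Dom:
  b4: preds {b2,b3}: {b0,b2} ∩ {b0,b1,b3} = {b0}; idom=b0
  b6: preds {b0,b5}: {b0} ∩ {b0,b2,b5} = {b0}; idom=b0
  b7: preds {b2,b5}: {b0,b2} ∩ {b0,b2,b5} = {b0,b2}; idom=b2

DF walk-up:
  b4←b2: walk b2 to b0
  b4←b3: walk b3→b1 to b0
  b6←b0: walk · to b0
  b6←b5: walk b5→b2 to b0
  b7←b2: walk · to b2
  b7←b5: walk b5 to b2
  b0: DF=∅
  b1: DF={b4}
  b2: DF={b4,b6}
  b3: DF={b4}
  b4: DF=∅
  b5: DF={b6,b7}
  b6: DF=∅
  b7: DF=∅

DF(b2) = ["b4", "b6"]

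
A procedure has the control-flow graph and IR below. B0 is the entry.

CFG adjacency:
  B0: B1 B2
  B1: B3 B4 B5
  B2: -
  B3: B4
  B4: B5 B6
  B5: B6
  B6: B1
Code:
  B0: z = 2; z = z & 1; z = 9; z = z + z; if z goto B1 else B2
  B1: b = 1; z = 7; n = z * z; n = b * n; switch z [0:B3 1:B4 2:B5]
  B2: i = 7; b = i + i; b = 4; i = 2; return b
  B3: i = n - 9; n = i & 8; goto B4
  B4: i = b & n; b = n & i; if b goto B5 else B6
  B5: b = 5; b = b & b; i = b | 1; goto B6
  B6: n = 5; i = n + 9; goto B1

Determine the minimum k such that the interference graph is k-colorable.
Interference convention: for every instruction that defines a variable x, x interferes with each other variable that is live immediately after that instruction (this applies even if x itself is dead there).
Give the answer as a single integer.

def/use:
  B0 def {z} use ∅
  B1 def {b,n,z} use ∅
  B2 def {b,i} use ∅
  B3 def {i,n} use {n}
  B4 def {b,i} use {b,n}
  B5 def {b,i} use ∅
  B6 def {i,n} use ∅

Liveness:
  B0 li=∅ lo=∅
  B1 li=∅ lo={b,n}
  B2 li=∅ lo=∅
  B3 li={b,n} lo={b,n}
  B4 li={b,n} lo=∅
  B5 li=∅ lo=∅
  B6 li=∅ lo=∅

Interference:
  b — {i,n,z}
  i — {b,n}
  n — {b,i,z}
  z — {b,n}

Chromatic number:
  {b,i,n} pairwise interfere (3-clique) ⇒ χ ≥ 3
  assign b→c0 i→c2 n→c1 z→c2 — no edge inside a register ⇒ χ ≤ 3
  χ = 3

Answer: 3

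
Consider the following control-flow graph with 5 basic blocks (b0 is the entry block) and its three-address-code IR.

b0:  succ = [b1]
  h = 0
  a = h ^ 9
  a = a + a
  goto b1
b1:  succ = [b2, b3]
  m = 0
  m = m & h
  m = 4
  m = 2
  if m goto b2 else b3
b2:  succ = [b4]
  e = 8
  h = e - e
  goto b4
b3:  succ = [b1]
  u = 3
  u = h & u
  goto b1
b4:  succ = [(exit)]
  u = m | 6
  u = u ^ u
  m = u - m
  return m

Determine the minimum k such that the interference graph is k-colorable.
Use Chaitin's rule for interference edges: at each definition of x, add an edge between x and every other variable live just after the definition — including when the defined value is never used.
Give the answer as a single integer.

Answer: 3

Derivation:
def/use:
  b0: def={a,h} ue=∅
  b1: def={m} ue={h}
  b2: def={e,h} ue=∅
  b3: def={u} ue={h}
  b4: def={m,u} ue={m}

Backward fixpoint:
  b0: in=∅ out={h}
  b1: in={h} out={h,m}
  b2: in={m} out={m}
  b3: in={h} out={h}
  b4: in={m} out=∅

Interference:
  a — {h}
  e — {m}
  h — {a,m,u}
  m — {e,h,u}
  u — {h,m}

Chromatic number:
  lower bound: {h,m,u} mutually conflict ⇒ χ ≥ 3
  assign a→R1 e→R0 h→R0 m→R1 u→R2 — no edge inside a register ⇒ χ ≤ 3
  χ = 3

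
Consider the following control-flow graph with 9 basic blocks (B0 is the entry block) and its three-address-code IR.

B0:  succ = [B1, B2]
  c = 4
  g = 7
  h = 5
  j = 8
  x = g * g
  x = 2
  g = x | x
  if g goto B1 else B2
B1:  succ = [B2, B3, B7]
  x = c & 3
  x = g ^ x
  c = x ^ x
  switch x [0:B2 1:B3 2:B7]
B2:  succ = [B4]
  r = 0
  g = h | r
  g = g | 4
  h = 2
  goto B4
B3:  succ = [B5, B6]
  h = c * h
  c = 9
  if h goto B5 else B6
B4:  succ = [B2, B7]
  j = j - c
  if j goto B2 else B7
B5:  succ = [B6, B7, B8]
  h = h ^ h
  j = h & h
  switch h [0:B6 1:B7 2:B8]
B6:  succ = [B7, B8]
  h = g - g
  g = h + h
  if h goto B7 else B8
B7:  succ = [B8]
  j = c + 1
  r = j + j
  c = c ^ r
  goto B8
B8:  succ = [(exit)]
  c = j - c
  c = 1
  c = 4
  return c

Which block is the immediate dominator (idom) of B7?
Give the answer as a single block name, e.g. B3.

Answer: B0

Analysis:
idom tree: B1←B0 B2←B0 B3←B1 B4←B2 B5←B3 B6←B3 B7←B0 B8←B0
Dom∩ at merges:
  B2: preds {B0,B1,B4}: {B0} ∩ {B0,B1} ∩ {B0,B2,B4} = {B0}; idom=B0
  B6: preds {B3,B5}: {B0,B1,B3} ∩ {B0,B1,B3,B5} = {B0,B1,B3}; idom=B3
  B7: preds {B1,B4,B5,B6}: {B0,B1} ∩ {B0,B2,B4} ∩ {B0,B1,B3,B5} ∩ {B0,B1,B3,B6} = {B0}; idom=B0
  B8: preds {B5,B6,B7}: {B0,B1,B3,B5} ∩ {B0,B1,B3,B6} ∩ {B0,B7} = {B0}; idom=B0

idom(B7) = B0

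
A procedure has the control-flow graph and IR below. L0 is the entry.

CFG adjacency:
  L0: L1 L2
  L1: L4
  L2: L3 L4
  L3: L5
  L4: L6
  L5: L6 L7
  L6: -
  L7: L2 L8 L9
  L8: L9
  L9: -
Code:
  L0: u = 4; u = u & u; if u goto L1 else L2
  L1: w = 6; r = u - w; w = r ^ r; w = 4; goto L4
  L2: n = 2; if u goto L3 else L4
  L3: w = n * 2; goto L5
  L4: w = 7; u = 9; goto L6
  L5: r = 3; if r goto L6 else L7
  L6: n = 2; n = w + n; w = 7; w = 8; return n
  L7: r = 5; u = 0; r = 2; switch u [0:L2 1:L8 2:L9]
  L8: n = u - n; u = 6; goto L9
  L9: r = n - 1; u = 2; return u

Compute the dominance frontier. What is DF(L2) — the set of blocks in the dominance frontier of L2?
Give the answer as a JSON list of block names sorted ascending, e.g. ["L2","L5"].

idom tree: L1←L0 L2←L0 L3←L2 L4←L0 L5←L3 L6←L0 L7←L5 L8←L7 L9←L7
Join-block Dom:
  L2: preds {L0,L7}: {L0} ∩ {L0,L2,L3,L5,L7} = {L0}; idom=L0
  L4: preds {L1,L2}: {L0,L1} ∩ {L0,L2} = {L0}; idom=L0
  L6: preds {L4,L5}: {L0,L4} ∩ {L0,L2,L3,L5} = {L0}; idom=L0
  L9: preds {L7,L8}: {L0,L2,L3,L5,L7} ∩ {L0,L2,L3,L5,L7,L8} = {L0,L2,L3,L5,L7}; idom=L7

DF walk-up:
  join L2 pred L0: · stop@L0
  join L2 pred L7: L7→L5→L3→L2 stop@L0
  join L4 pred L1: L1 stop@L0
  join L4 pred L2: L2 stop@L0
  join L6 pred L4: L4 stop@L0
  join L6 pred L5: L5→L3→L2 stop@L0
  join L9 pred L7: · stop@L7
  join L9 pred L8: L8 stop@L7
  L0: DF=∅
  L1: DF={L4}
  L2: DF={L2,L4,L6}
  L3: DF={L2,L6}
  L4: DF={L6}
  L5: DF={L2,L6}
  L6: DF=∅
  L7: DF={L2}
  L8: DF={L9}
  L9: DF=∅

DF(L2) = ["L2", "L4", "L6"]

Answer: ["L2", "L4", "L6"]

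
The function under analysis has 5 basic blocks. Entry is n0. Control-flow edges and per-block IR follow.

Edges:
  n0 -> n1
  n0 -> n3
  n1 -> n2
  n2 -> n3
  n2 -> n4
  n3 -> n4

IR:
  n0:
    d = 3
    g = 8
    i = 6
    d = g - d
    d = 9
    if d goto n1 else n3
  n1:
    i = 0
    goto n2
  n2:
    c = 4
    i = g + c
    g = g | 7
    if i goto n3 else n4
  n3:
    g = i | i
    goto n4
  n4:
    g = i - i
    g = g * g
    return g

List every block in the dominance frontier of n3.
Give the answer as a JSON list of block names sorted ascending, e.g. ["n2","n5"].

Answer: ["n4"]

Analysis:
idom tree: n1←n0 n2←n1 n3←n0 n4←n0
Join-block Dom:
  n3: preds {n0,n2}: {n0} ∩ {n0,n1,n2} = {n0}; idom=n0
  n4: preds {n2,n3}: {n0,n1,n2} ∩ {n0,n3} = {n0}; idom=n0

Frontier:
  n3←n0: walk · to n0
  n3←n2: walk n2→n1 to n0
  n4←n2: walk n2→n1 to n0
  n4←n3: walk n3 to n0
  n0 → ∅
  n1 → {n3,n4}
  n2 → {n3,n4}
  n3 → {n4}
  n4 → ∅

DF(n3) = ["n4"]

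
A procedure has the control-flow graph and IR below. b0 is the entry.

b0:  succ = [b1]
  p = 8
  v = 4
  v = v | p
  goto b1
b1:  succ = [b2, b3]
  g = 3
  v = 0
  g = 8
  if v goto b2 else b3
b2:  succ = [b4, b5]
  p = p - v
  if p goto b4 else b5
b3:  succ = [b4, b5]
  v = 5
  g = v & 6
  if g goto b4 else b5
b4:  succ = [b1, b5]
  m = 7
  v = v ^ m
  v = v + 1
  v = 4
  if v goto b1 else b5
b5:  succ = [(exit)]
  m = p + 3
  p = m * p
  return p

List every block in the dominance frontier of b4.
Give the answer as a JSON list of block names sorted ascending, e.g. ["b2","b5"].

Answer: ["b1", "b5"]

Working:
idom tree: b1←b0 b2←b1 b3←b1 b4←b1 b5←b1
Dom∩ at merges:
  b1: preds {b0,b4}: {b0} ∩ {b0,b1,b4} = {b0}; idom=b0
  b4: preds {b2,b3}: {b0,b1,b2} ∩ {b0,b1,b3} = {b0,b1}; idom=b1
  b5: preds {b2,b3,b4}: {b0,b1,b2} ∩ {b0,b1,b3} ∩ {b0,b1,b4} = {b0,b1}; idom=b1

Frontier:
  b1←b0: walk · to b0
  b1←b4: walk b4→b1 to b0
  b4←b2: walk b2 to b1
  b4←b3: walk b3 to b1
  b5←b2: walk b2 to b1
  b5←b3: walk b3 to b1
  b5←b4: walk b4 to b1
  DF(b0)=∅
  DF(b1)={b1}
  DF(b2)={b4,b5}
  DF(b3)={b4,b5}
  DF(b4)={b1,b5}
  DF(b5)=∅

DF(b4) = ["b1", "b5"]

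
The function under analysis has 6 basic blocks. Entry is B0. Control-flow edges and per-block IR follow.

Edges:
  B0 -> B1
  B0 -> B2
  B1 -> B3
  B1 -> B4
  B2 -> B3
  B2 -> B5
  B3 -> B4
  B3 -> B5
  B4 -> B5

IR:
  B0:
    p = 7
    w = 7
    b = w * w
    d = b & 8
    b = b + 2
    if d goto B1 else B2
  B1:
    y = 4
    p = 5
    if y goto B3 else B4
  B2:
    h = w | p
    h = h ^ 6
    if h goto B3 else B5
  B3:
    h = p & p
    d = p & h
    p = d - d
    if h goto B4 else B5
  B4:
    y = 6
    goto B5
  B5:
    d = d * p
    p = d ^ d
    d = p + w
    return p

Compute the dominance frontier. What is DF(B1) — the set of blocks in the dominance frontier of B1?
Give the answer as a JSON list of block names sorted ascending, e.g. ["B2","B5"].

idom tree: B1←B0 B2←B0 B3←B0 B4←B0 B5←B0
Dom at joins:
  B3: preds {B1,B2}: {B0,B1} ∩ {B0,B2} = {B0}; idom=B0
  B4: preds {B1,B3}: {B0,B1} ∩ {B0,B3} = {B0}; idom=B0
  B5: preds {B2,B3,B4}: {B0,B2} ∩ {B0,B3} ∩ {B0,B4} = {B0}; idom=B0

DF derivation:
  B3←B1: walk B1 to B0
  B3←B2: walk B2 to B0
  B4←B1: walk B1 to B0
  B4←B3: walk B3 to B0
  B5←B2: walk B2 to B0
  B5←B3: walk B3 to B0
  B5←B4: walk B4 to B0
  B0 → ∅
  B1 → {B3,B4}
  B2 → {B3,B5}
  B3 → {B4,B5}
  B4 → {B5}
  B5 → ∅

DF(B1) = ["B3", "B4"]

Answer: ["B3", "B4"]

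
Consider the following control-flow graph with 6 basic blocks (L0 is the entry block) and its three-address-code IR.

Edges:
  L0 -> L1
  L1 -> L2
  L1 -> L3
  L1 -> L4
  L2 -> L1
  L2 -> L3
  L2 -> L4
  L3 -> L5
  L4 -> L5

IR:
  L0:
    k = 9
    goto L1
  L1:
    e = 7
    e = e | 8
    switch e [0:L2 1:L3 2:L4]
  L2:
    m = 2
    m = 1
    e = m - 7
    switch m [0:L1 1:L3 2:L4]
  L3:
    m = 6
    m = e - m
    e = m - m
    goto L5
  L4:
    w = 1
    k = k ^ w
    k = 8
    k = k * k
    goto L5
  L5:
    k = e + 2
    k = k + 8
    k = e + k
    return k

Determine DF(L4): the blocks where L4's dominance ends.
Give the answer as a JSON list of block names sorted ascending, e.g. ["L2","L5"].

Answer: ["L5"]

Derivation:
idom tree: L1←L0 L2←L1 L3←L1 L4←L1 L5←L1
Dom∩ at merges:
  L1: preds {L0,L2}: {L0} ∩ {L0,L1,L2} = {L0}; idom=L0
  L3: preds {L1,L2}: {L0,L1} ∩ {L0,L1,L2} = {L0,L1}; idom=L1
  L4: preds {L1,L2}: {L0,L1} ∩ {L0,L1,L2} = {L0,L1}; idom=L1
  L5: preds {L3,L4}: {L0,L1,L3} ∩ {L0,L1,L4} = {L0,L1}; idom=L1

DF walk-up:
  L1←L0: walk · to L0
  L1←L2: walk L2→L1 to L0
  L3←L1: walk · to L1
  L3←L2: walk L2 to L1
  L4←L1: walk · to L1
  L4←L2: walk L2 to L1
  L5←L3: walk L3 to L1
  L5←L4: walk L4 to L1
  DF(L0)=∅
  DF(L1)={L1}
  DF(L2)={L1,L3,L4}
  DF(L3)={L5}
  DF(L4)={L5}
  DF(L5)=∅

DF(L4) = ["L5"]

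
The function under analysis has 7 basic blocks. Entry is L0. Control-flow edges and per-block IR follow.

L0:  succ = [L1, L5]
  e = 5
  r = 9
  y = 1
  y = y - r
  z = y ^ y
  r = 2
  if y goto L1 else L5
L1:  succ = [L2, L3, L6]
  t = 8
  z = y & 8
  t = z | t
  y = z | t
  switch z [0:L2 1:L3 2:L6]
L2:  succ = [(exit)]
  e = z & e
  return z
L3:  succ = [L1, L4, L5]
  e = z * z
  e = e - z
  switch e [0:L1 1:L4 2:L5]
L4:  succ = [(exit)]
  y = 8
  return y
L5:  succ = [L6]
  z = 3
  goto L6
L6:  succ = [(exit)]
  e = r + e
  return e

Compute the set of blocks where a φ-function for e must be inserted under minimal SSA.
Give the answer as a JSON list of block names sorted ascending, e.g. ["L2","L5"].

idom tree: L1←L0 L2←L1 L3←L1 L4←L3 L5←L0 L6←L0
Dom∩ at merges:
  L1: preds {L0,L3}: {L0} ∩ {L0,L1,L3} = {L0}; idom=L0
  L5: preds {L0,L3}: {L0} ∩ {L0,L1,L3} = {L0}; idom=L0
  L6: preds {L1,L5}: {L0,L1} ∩ {L0,L5} = {L0}; idom=L0

DF walk-up:
  join L1 pred L0: · stop@L0
  join L1 pred L3: L3→L1 stop@L0
  join L5 pred L0: · stop@L0
  join L5 pred L3: L3→L1 stop@L0
  join L6 pred L1: L1 stop@L0
  join L6 pred L5: L5 stop@L0
  L0: DF=∅
  L1: DF={L1,L5,L6}
  L2: DF=∅
  L3: DF={L1,L5}
  L4: DF=∅
  L5: DF={L6}
  L6: DF=∅

φ for e: defs {L0,L2,L3,L6}
  DF⁺ = {L1,L5,L6}

Answer: ["L1", "L5", "L6"]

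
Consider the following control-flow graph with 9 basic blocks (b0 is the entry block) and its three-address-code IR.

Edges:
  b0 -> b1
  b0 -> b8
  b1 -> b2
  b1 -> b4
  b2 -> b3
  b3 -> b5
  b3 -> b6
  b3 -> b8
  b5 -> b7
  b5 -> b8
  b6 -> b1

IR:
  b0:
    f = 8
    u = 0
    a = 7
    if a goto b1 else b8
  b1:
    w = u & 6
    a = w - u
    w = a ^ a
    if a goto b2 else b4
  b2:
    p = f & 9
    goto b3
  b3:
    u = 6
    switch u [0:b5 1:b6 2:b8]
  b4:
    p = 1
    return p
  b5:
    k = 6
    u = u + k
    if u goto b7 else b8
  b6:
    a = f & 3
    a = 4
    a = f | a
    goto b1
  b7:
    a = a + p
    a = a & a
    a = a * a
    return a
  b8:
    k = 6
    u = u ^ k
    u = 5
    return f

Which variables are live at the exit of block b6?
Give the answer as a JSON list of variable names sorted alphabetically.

Answer: ["f", "u"]

Derivation:
Block summaries:
  b0: {a,f,u} / ∅
  b1: {a,w} / {u}
  b2: {p} / {f}
  b3: {u} / ∅
  b4: {p} / ∅
  b5: {k,u} / {u}
  b6: {a} / {f}
  b7: {a} / {a,p}
  b8: {k,u} / {f,u}

Liveness:
  b0 li=∅ lo={f,u}
  b1 li={f,u} lo={a,f}
  b2 li={a,f} lo={a,f,p}
  b3 li={a,f,p} lo={a,f,p,u}
  b4 li=∅ lo=∅
  b5 li={a,f,p,u} lo={a,f,p,u}
  b6 li={f,u} lo={f,u}
  b7 li={a,p} lo=∅
  b8 li={f,u} lo=∅

live-out(b6) = ["f", "u"]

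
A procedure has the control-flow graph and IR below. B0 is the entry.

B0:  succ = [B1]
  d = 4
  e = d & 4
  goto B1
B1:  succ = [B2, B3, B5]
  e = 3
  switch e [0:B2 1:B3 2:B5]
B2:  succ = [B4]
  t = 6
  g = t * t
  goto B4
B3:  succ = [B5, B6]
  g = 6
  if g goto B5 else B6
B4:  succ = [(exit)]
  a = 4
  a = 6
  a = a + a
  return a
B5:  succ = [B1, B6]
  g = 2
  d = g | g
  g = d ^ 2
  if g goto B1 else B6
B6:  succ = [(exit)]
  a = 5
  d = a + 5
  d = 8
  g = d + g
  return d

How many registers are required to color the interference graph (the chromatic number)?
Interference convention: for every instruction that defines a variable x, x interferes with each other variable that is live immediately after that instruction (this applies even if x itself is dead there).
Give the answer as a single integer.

Per-block:
  B0: def={d,e} ue=∅
  B1: def={e} ue=∅
  B2: def={g,t} ue=∅
  B3: def={g} ue=∅
  B4: def={a} ue=∅
  B5: def={d,g} ue=∅
  B6: def={a,d,g} ue={g}

Liveness:
  B0: in=∅ out=∅
  B1: in=∅ out=∅
  B2: in=∅ out=∅
  B3: in=∅ out={g}
  B4: in=∅ out=∅
  B5: in=∅ out={g}
  B6: in={g} out=∅

Interfere edges:
  a — {g}
  d — {g}
  e — ∅
  g — {a,d}
  t — ∅

Registers:
  lower bound: {a,g} mutually conflict ⇒ χ ≥ 2
  2-colouring: r0={e,g,t}  r1={a,d}
  χ = 2

Answer: 2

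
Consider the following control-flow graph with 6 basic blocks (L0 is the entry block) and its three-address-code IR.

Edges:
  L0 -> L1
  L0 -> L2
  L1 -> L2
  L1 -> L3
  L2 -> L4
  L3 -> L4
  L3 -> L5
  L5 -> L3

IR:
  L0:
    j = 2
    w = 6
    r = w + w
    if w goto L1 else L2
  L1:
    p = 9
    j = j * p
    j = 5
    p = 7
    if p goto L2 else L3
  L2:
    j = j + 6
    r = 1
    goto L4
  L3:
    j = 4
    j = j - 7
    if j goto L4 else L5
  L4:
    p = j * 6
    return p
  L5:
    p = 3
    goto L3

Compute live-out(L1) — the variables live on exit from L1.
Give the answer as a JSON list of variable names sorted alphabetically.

def/use:
  L0 def {j,r,w} use ∅
  L1 def {j,p} use {j}
  L2 def {j,r} use {j}
  L3 def {j} use ∅
  L4 def {p} use {j}
  L5 def {p} use ∅

Backward fixpoint:
  L0: in=∅ out={j}
  L1: in={j} out={j}
  L2: in={j} out={j}
  L3: in=∅ out={j}
  L4: in={j} out=∅
  L5: in=∅ out=∅

live-out(L1) = ["j"]

Answer: ["j"]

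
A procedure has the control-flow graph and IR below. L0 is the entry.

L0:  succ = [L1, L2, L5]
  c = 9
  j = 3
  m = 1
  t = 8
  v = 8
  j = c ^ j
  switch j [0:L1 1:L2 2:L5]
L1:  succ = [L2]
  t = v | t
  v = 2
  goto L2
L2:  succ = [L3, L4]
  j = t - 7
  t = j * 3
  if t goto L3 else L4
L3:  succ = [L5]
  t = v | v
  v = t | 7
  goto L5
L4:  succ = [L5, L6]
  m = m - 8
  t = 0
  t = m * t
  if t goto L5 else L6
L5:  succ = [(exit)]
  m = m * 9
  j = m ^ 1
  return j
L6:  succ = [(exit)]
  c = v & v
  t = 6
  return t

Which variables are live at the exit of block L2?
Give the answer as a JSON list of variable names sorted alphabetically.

Per-block:
  L0 def {c,j,m,t,v} use ∅
  L1 def {t,v} use {t,v}
  L2 def {j,t} use {t}
  L3 def {t,v} use {v}
  L4 def {m,t} use {m}
  L5 def {j,m} use {m}
  L6 def {c,t} use {v}

Liveness:
  L0: in=∅ out={m,t,v}
  L1: in={m,t,v} out={m,t,v}
  L2: in={m,t,v} out={m,v}
  L3: in={m,v} out={m}
  L4: in={m,v} out={m,v}
  L5: in={m} out=∅
  L6: in={v} out=∅

live-out(L2) = ["m", "v"]

Answer: ["m", "v"]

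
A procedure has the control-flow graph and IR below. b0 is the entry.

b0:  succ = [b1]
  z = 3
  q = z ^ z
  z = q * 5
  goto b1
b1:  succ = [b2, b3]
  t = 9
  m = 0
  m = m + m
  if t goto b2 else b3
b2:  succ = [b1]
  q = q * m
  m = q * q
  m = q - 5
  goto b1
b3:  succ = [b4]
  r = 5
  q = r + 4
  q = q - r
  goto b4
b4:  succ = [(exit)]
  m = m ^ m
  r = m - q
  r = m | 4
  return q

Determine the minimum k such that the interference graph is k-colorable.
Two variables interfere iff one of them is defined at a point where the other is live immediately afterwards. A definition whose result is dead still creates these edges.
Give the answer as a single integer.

Answer: 3

Working:
def/use:
  b0 def {q,z} use ∅
  b1 def {m,t} use ∅
  b2 def {m,q} use {m,q}
  b3 def {q,r} use ∅
  b4 def {m,r} use {m,q}

Backward fixpoint:
  b0: in=∅ out={q}
  b1: in={q} out={m,q}
  b2: in={m,q} out={q}
  b3: in={m} out={m,q}
  b4: in={m,q} out=∅

Interfere edges:
  m — {q,r,t}
  q — {m,r,t,z}
  r — {m,q}
  t — {m,q}
  z — {q}

Colouring:
  clique {m,q,r} ⇒ need ≥ 3
  3-colouring: c0={q}  c1={m,z}  c2={r,t}
  χ = 3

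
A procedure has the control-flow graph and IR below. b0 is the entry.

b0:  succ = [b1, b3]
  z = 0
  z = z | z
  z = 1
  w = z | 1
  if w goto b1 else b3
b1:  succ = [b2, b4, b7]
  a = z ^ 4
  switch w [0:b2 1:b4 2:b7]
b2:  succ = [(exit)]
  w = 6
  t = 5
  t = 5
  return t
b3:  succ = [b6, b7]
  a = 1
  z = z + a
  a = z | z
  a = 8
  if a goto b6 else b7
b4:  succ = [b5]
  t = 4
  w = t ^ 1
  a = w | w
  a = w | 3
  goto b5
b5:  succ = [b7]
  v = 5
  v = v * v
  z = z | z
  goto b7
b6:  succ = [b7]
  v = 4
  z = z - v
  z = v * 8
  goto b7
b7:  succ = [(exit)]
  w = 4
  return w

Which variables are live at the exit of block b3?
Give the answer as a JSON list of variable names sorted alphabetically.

Answer: ["z"]

Working:
Block summaries:
  b0: {w,z} / ∅
  b1: {a} / {w,z}
  b2: {t,w} / ∅
  b3: {a,z} / {z}
  b4: {a,t,w} / ∅
  b5: {v,z} / {z}
  b6: {v,z} / {z}
  b7: {w} / ∅

Live sets:
  b0 li=∅ lo={w,z}
  b1 li={w,z} lo={z}
  b2 li=∅ lo=∅
  b3 li={z} lo={z}
  b4 li={z} lo={z}
  b5 li={z} lo=∅
  b6 li={z} lo=∅
  b7 li=∅ lo=∅

live-out(b3) = ["z"]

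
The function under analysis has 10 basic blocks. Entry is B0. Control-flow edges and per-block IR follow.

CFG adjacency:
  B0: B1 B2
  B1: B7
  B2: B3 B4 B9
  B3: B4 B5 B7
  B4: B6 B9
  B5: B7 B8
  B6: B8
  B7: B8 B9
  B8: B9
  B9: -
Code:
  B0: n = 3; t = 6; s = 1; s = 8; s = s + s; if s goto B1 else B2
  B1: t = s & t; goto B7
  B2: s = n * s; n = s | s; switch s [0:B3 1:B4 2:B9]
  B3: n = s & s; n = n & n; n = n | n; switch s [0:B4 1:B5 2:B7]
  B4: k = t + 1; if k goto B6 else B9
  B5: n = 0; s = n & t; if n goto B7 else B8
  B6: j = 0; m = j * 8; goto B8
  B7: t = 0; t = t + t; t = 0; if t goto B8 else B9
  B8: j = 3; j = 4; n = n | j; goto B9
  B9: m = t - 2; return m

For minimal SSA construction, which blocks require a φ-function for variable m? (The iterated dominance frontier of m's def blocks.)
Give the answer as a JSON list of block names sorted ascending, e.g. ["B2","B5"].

Answer: ["B8", "B9"]

Working:
idom tree: B1←B0 B2←B0 B3←B2 B4←B2 B5←B3 B6←B4 B7←B0 B8←B0 B9←B0
Join-block Dom:
  B4: preds {B2,B3}: {B0,B2} ∩ {B0,B2,B3} = {B0,B2}; idom=B2
  B7: preds {B1,B3,B5}: {B0,B1} ∩ {B0,B2,B3} ∩ {B0,B2,B3,B5} = {B0}; idom=B0
  B8: preds {B5,B6,B7}: {B0,B2,B3,B5} ∩ {B0,B2,B4,B6} ∩ {B0,B7} = {B0}; idom=B0
  B9: preds {B2,B4,B7,B8}: {B0,B2} ∩ {B0,B2,B4} ∩ {B0,B7} ∩ {B0,B8} = {B0}; idom=B0

DF derivation:
  join B4 pred B2: · stop@B2
  join B4 pred B3: B3 stop@B2
  join B7 pred B1: B1 stop@B0
  join B7 pred B3: B3→B2 stop@B0
  join B7 pred B5: B5→B3→B2 stop@B0
  join B8 pred B5: B5→B3→B2 stop@B0
  join B8 pred B6: B6→B4→B2 stop@B0
  join B8 pred B7: B7 stop@B0
  join B9 pred B2: B2 stop@B0
  join B9 pred B4: B4→B2 stop@B0
  join B9 pred B7: B7 stop@B0
  join B9 pred B8: B8 stop@B0
  DF(B0)=∅
  DF(B1)={B7}
  DF(B2)={B7,B8,B9}
  DF(B3)={B4,B7,B8}
  DF(B4)={B8,B9}
  DF(B5)={B7,B8}
  DF(B6)={B8}
  DF(B7)={B8,B9}
  DF(B8)={B9}
  DF(B9)=∅

φ for m: defs {B6,B9}
  DF⁺ = {B8,B9}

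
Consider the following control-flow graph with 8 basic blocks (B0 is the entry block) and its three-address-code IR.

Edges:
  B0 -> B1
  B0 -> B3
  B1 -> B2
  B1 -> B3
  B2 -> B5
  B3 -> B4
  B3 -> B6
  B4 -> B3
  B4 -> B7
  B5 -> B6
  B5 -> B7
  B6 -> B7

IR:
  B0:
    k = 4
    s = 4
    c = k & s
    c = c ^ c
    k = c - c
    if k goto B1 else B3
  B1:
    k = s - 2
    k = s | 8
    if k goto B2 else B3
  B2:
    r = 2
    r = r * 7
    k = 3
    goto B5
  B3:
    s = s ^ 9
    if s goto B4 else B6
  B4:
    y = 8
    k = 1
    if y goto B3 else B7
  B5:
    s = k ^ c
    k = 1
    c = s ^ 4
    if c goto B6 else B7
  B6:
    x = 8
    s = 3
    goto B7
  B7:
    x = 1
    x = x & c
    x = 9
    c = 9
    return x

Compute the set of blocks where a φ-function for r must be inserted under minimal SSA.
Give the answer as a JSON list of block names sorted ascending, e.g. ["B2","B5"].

idom tree: B1←B0 B2←B1 B3←B0 B4←B3 B5←B2 B6←B0 B7←B0
Dom∩ at merges:
  B3: preds {B0,B1,B4}: {B0} ∩ {B0,B1} ∩ {B0,B3,B4} = {B0}; idom=B0
  B6: preds {B3,B5}: {B0,B3} ∩ {B0,B1,B2,B5} = {B0}; idom=B0
  B7: preds {B4,B5,B6}: {B0,B3,B4} ∩ {B0,B1,B2,B5} ∩ {B0,B6} = {B0}; idom=B0

DF derivation:
  join B3 pred B0: · stop@B0
  join B3 pred B1: B1 stop@B0
  join B3 pred B4: B4→B3 stop@B0
  join B6 pred B3: B3 stop@B0
  join B6 pred B5: B5→B2→B1 stop@B0
  join B7 pred B4: B4→B3 stop@B0
  join B7 pred B5: B5→B2→B1 stop@B0
  join B7 pred B6: B6 stop@B0
  B0: DF=∅
  B1: DF={B3,B6,B7}
  B2: DF={B6,B7}
  B3: DF={B3,B6,B7}
  B4: DF={B3,B7}
  B5: DF={B6,B7}
  B6: DF={B7}
  B7: DF=∅

φ for r: defs {B2}
  DF⁺ = {B6,B7}

Answer: ["B6", "B7"]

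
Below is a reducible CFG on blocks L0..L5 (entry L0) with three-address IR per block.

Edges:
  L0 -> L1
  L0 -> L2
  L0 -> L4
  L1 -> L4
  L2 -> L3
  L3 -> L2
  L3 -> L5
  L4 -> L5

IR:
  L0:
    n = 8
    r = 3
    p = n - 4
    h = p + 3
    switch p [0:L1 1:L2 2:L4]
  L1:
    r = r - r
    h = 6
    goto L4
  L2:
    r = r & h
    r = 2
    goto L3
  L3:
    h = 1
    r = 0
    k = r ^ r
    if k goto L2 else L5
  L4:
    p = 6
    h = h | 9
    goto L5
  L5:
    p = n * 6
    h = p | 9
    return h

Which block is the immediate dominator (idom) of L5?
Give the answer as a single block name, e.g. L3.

Answer: L0

Analysis:
idom tree: L1←L0 L2←L0 L3←L2 L4←L0 L5←L0
Join-block Dom:
  L2: preds {L0,L3}: {L0} ∩ {L0,L2,L3} = {L0}; idom=L0
  L4: preds {L0,L1}: {L0} ∩ {L0,L1} = {L0}; idom=L0
  L5: preds {L3,L4}: {L0,L2,L3} ∩ {L0,L4} = {L0}; idom=L0

idom(L5) = L0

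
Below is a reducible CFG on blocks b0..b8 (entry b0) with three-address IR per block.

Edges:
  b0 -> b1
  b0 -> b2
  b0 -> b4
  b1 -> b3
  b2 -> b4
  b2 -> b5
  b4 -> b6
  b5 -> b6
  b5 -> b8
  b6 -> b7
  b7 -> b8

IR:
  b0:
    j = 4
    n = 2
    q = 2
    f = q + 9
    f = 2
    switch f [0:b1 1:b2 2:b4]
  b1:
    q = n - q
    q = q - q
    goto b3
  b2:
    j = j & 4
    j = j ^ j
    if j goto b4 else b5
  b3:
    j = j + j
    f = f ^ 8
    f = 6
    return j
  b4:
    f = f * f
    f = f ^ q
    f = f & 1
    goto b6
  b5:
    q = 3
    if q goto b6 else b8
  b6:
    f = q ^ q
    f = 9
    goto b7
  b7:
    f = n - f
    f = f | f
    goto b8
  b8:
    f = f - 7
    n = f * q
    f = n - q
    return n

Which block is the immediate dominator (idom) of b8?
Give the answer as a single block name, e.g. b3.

idom tree: b1←b0 b2←b0 b3←b1 b4←b0 b5←b2 b6←b0 b7←b6 b8←b0
Dom at joins:
  b4: preds {b0,b2}: {b0} ∩ {b0,b2} = {b0}; idom=b0
  b6: preds {b4,b5}: {b0,b4} ∩ {b0,b2,b5} = {b0}; idom=b0
  b8: preds {b5,b7}: {b0,b2,b5} ∩ {b0,b6,b7} = {b0}; idom=b0

idom(b8) = b0

Answer: b0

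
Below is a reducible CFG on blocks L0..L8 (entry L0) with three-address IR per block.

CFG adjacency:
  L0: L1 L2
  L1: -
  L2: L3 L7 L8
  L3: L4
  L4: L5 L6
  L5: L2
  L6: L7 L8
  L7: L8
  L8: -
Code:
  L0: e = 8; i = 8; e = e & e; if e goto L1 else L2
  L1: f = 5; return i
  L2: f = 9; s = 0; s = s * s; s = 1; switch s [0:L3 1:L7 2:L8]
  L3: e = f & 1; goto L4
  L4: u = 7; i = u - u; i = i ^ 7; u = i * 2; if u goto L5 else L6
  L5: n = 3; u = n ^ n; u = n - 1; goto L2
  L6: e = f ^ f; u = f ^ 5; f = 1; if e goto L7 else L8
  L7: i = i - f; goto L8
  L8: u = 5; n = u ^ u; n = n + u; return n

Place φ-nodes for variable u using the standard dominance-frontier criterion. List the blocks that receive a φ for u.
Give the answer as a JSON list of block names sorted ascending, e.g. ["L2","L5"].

Answer: ["L2", "L7", "L8"]

Working:
idom tree: L1←L0 L2←L0 L3←L2 L4←L3 L5←L4 L6←L4 L7←L2 L8←L2
Dom at joins:
  L2: preds {L0,L5}: {L0} ∩ {L0,L2,L3,L4,L5} = {L0}; idom=L0
  L7: preds {L2,L6}: {L0,L2} ∩ {L0,L2,L3,L4,L6} = {L0,L2}; idom=L2
  L8: preds {L2,L6,L7}: {L0,L2} ∩ {L0,L2,L3,L4,L6} ∩ {L0,L2,L7} = {L0,L2}; idom=L2

Frontier:
  L2←L0: walk · to L0
  L2←L5: walk L5→L4→L3→L2 to L0
  L7←L2: walk · to L2
  L7←L6: walk L6→L4→L3 to L2
  L8←L2: walk · to L2
  L8←L6: walk L6→L4→L3 to L2
  L8←L7: walk L7 to L2
  L0 → ∅
  L1 → ∅
  L2 → {L2}
  L3 → {L2,L7,L8}
  L4 → {L2,L7,L8}
  L5 → {L2}
  L6 → {L7,L8}
  L7 → {L8}
  L8 → ∅

φ for u: defs {L4,L5,L6,L8}
  DF⁺ = {L2,L7,L8}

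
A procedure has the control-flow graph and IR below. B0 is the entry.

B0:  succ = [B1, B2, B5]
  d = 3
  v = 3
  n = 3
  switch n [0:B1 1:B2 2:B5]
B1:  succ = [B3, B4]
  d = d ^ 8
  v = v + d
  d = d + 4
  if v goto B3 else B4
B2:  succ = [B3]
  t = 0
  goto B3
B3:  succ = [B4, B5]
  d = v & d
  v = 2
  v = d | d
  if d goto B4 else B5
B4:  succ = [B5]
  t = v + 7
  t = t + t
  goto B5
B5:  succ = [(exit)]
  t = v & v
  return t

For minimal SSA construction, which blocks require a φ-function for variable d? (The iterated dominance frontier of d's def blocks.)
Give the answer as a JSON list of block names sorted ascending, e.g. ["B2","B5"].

idom tree: B1←B0 B2←B0 B3←B0 B4←B0 B5←B0
Dom at joins:
  B3: preds {B1,B2}: {B0,B1} ∩ {B0,B2} = {B0}; idom=B0
  B4: preds {B1,B3}: {B0,B1} ∩ {B0,B3} = {B0}; idom=B0
  B5: preds {B0,B3,B4}: {B0} ∩ {B0,B3} ∩ {B0,B4} = {B0}; idom=B0

DF derivation:
  B3←B1: walk B1 to B0
  B3←B2: walk B2 to B0
  B4←B1: walk B1 to B0
  B4←B3: walk B3 to B0
  B5←B0: walk · to B0
  B5←B3: walk B3 to B0
  B5←B4: walk B4 to B0
  B0 → ∅
  B1 → {B3,B4}
  B2 → {B3}
  B3 → {B4,B5}
  B4 → {B5}
  B5 → ∅

φ for d: defs {B0,B1,B3}
  DF⁺ = {B3,B4,B5}

Answer: ["B3", "B4", "B5"]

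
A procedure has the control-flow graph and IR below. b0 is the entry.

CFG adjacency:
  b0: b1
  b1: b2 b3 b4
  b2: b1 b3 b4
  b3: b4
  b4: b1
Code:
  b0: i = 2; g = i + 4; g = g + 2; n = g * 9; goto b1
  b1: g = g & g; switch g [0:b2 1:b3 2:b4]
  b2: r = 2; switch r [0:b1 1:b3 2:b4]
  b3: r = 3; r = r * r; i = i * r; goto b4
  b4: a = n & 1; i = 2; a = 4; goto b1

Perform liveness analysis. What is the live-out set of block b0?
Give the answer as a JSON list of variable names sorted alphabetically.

Answer: ["g", "i", "n"]

Working:
def/use:
  b0 def {g,i,n} use ∅
  b1 def {g} use {g}
  b2 def {r} use ∅
  b3 def {i,r} use {i}
  b4 def {a,i} use {n}

Live sets:
  live b0: ∅→{g,i,n}
  live b1: {g,i,n}→{g,i,n}
  live b2: {g,i,n}→{g,i,n}
  live b3: {g,i,n}→{g,n}
  live b4: {g,n}→{g,i,n}

live-out(b0) = ["g", "i", "n"]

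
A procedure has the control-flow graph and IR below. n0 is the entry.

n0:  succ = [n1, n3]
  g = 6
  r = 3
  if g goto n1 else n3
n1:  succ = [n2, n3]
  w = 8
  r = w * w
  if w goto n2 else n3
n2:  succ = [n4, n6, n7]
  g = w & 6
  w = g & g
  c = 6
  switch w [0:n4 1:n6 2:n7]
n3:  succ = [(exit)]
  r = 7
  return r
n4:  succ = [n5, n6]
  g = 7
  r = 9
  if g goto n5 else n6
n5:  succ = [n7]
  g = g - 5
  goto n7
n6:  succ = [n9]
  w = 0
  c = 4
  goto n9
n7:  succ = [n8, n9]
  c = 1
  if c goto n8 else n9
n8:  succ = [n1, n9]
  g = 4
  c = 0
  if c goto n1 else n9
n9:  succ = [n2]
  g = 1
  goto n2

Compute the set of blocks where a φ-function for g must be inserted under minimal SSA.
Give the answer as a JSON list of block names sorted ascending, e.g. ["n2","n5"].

Answer: ["n1", "n2", "n3", "n6", "n7", "n9"]

Working:
idom tree: n1←n0 n2←n1 n3←n0 n4←n2 n5←n4 n6←n2 n7←n2 n8←n7 n9←n2
Join-block Dom:
  n1: preds {n0,n8}: {n0} ∩ {n0,n1,n2,n7,n8} = {n0}; idom=n0
  n2: preds {n1,n9}: {n0,n1} ∩ {n0,n1,n2,n9} = {n0,n1}; idom=n1
  n3: preds {n0,n1}: {n0} ∩ {n0,n1} = {n0}; idom=n0
  n6: preds {n2,n4}: {n0,n1,n2} ∩ {n0,n1,n2,n4} = {n0,n1,n2}; idom=n2
  n7: preds {n2,n5}: {n0,n1,n2} ∩ {n0,n1,n2,n4,n5} = {n0,n1,n2}; idom=n2
  n9: preds {n6,n7,n8}: {n0,n1,n2,n6} ∩ {n0,n1,n2,n7} ∩ {n0,n1,n2,n7,n8} = {n0,n1,n2}; idom=n2

Frontier:
  n1←n0: walk · to n0
  n1←n8: walk n8→n7→n2→n1 to n0
  n2←n1: walk · to n1
  n2←n9: walk n9→n2 to n1
  n3←n0: walk · to n0
  n3←n1: walk n1 to n0
  n6←n2: walk · to n2
  n6←n4: walk n4 to n2
  n7←n2: walk · to n2
  n7←n5: walk n5→n4 to n2
  n9←n6: walk n6 to n2
  n9←n7: walk n7 to n2
  n9←n8: walk n8→n7 to n2
  n0: DF=∅
  n1: DF={n1,n3}
  n2: DF={n1,n2}
  n3: DF=∅
  n4: DF={n6,n7}
  n5: DF={n7}
  n6: DF={n9}
  n7: DF={n1,n9}
  n8: DF={n1,n9}
  n9: DF={n2}

φ for g: defs {n0,n2,n4,n5,n8,n9}
  DF⁺ = {n1,n2,n3,n6,n7,n9}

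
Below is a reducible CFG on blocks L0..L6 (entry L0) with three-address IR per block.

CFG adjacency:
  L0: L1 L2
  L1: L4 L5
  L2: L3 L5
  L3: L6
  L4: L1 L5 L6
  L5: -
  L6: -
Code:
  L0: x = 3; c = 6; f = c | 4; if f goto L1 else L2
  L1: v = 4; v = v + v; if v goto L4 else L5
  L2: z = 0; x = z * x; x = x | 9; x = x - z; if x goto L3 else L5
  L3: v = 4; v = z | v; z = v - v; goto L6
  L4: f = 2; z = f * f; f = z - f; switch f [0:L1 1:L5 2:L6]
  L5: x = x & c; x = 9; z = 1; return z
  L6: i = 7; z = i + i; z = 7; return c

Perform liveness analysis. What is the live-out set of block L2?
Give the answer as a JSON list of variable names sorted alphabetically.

Answer: ["c", "x", "z"]

Analysis:
def/use:
  L0 def {c,f,x} use ∅
  L1 def {v} use ∅
  L2 def {x,z} use {x}
  L3 def {v,z} use {z}
  L4 def {f,z} use ∅
  L5 def {x,z} use {c,x}
  L6 def {i,z} use {c}

Live sets:
  live L0: ∅→{c,x}
  live L1: {c,x}→{c,x}
  live L2: {c,x}→{c,x,z}
  live L3: {c,z}→{c}
  live L4: {c,x}→{c,x}
  live L5: {c,x}→∅
  live L6: {c}→∅

live-out(L2) = ["c", "x", "z"]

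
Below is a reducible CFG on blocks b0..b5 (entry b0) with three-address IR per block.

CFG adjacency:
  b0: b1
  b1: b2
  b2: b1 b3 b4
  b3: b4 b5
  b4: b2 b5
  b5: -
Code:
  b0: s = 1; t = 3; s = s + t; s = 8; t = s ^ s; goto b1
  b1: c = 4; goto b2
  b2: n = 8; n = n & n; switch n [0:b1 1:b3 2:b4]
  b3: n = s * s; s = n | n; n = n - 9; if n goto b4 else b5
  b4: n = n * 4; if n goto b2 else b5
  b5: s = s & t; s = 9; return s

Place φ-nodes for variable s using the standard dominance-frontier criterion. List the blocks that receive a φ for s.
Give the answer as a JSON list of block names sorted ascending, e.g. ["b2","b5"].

idom tree: b1←b0 b2←b1 b3←b2 b4←b2 b5←b2
Dom∩ at merges:
  b1: preds {b0,b2}: {b0} ∩ {b0,b1,b2} = {b0}; idom=b0
  b2: preds {b1,b4}: {b0,b1} ∩ {b0,b1,b2,b4} = {b0,b1}; idom=b1
  b4: preds {b2,b3}: {b0,b1,b2} ∩ {b0,b1,b2,b3} = {b0,b1,b2}; idom=b2
  b5: preds {b3,b4}: {b0,b1,b2,b3} ∩ {b0,b1,b2,b4} = {b0,b1,b2}; idom=b2

Frontier:
  join b1 pred b0: · stop@b0
  join b1 pred b2: b2→b1 stop@b0
  join b2 pred b1: · stop@b1
  join b2 pred b4: b4→b2 stop@b1
  join b4 pred b2: · stop@b2
  join b4 pred b3: b3 stop@b2
  join b5 pred b3: b3 stop@b2
  join b5 pred b4: b4 stop@b2
  DF(b0)=∅
  DF(b1)={b1}
  DF(b2)={b1,b2}
  DF(b3)={b4,b5}
  DF(b4)={b2,b5}
  DF(b5)=∅

φ for s: defs {b0,b3,b5}
  DF⁺ = {b1,b2,b4,b5}

Answer: ["b1", "b2", "b4", "b5"]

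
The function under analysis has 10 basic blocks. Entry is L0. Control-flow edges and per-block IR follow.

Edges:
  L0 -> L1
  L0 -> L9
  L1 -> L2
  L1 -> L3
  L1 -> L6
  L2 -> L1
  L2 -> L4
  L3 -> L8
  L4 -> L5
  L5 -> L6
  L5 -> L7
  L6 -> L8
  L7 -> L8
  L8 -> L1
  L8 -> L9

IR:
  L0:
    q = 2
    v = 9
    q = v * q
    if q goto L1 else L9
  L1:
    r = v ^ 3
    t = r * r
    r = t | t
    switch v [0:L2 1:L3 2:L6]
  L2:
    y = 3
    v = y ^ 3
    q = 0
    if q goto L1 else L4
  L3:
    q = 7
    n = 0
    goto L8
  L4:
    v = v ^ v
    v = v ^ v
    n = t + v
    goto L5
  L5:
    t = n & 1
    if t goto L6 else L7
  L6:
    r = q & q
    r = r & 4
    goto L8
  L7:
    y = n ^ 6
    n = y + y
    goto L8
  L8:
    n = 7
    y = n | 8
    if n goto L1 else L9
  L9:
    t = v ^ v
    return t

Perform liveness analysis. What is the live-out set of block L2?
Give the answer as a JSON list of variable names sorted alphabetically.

Answer: ["q", "t", "v"]

Derivation:
def/use:
  L0: def={q,v} ue=∅
  L1: def={r,t} ue={v}
  L2: def={q,v,y} ue=∅
  L3: def={n,q} ue=∅
  L4: def={n,v} ue={t,v}
  L5: def={t} ue={n}
  L6: def={r} ue={q}
  L7: def={n,y} ue={n}
  L8: def={n,y} ue=∅
  L9: def={t} ue={v}

Backward fixpoint:
  L0 li=∅ lo={q,v}
  L1 li={q,v} lo={q,t,v}
  L2 li={t} lo={q,t,v}
  L3 li={v} lo={q,v}
  L4 li={q,t,v} lo={n,q,v}
  L5 li={n,q,v} lo={n,q,v}
  L6 li={q,v} lo={q,v}
  L7 li={n,q,v} lo={q,v}
  L8 li={q,v} lo={q,v}
  L9 li={v} lo=∅

live-out(L2) = ["q", "t", "v"]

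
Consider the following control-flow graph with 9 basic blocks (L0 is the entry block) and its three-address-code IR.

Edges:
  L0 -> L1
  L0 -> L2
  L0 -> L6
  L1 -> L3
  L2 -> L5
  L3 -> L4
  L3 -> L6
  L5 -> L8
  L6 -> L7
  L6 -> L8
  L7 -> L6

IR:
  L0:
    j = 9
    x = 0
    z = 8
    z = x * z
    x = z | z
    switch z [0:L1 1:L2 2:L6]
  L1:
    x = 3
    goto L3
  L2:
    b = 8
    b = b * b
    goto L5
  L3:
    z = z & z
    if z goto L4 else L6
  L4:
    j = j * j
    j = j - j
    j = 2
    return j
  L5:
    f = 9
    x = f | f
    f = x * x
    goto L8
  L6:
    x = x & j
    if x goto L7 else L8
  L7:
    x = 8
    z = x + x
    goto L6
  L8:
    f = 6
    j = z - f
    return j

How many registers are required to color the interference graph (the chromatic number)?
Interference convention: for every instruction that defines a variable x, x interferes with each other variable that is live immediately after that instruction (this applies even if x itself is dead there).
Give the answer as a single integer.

Answer: 3

Working:
Block summaries:
  L0: def={j,x,z} ue=∅
  L1: def={x} ue=∅
  L2: def={b} ue=∅
  L3: def={z} ue={z}
  L4: def={j} ue={j}
  L5: def={f,x} ue=∅
  L6: def={x} ue={j,x}
  L7: def={x,z} ue=∅
  L8: def={f,j} ue={z}

Backward fixpoint:
  L0: in=∅ out={j,x,z}
  L1: in={j,z} out={j,x,z}
  L2: in={z} out={z}
  L3: in={j,x,z} out={j,x,z}
  L4: in={j} out=∅
  L5: in={z} out={z}
  L6: in={j,x,z} out={j,z}
  L7: in={j} out={j,x,z}
  L8: in={z} out=∅

Conflict graph:
  b: {z}
  f: {z}
  j: {x,z}
  x: {j,z}
  z: {b,f,j,x}

Chromatic number:
  lower bound: {j,x,z} mutually conflict ⇒ χ ≥ 3
  assign b→r1 f→r1 j→r1 x→r2 z→r0 — no edge inside a register ⇒ χ ≤ 3
  χ = 3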